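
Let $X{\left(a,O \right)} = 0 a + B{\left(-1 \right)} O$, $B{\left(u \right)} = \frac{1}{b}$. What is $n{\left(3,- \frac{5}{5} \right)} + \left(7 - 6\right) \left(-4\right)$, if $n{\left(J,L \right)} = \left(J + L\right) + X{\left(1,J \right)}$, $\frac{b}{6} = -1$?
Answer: $- \frac{5}{2} \approx -2.5$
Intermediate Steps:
$b = -6$ ($b = 6 \left(-1\right) = -6$)
$B{\left(u \right)} = - \frac{1}{6}$ ($B{\left(u \right)} = \frac{1}{-6} = - \frac{1}{6}$)
$X{\left(a,O \right)} = - \frac{O}{6}$ ($X{\left(a,O \right)} = 0 a - \frac{O}{6} = 0 - \frac{O}{6} = - \frac{O}{6}$)
$n{\left(J,L \right)} = L + \frac{5 J}{6}$ ($n{\left(J,L \right)} = \left(J + L\right) - \frac{J}{6} = L + \frac{5 J}{6}$)
$n{\left(3,- \frac{5}{5} \right)} + \left(7 - 6\right) \left(-4\right) = \left(- \frac{5}{5} + \frac{5}{6} \cdot 3\right) + \left(7 - 6\right) \left(-4\right) = \left(\left(-5\right) \frac{1}{5} + \frac{5}{2}\right) + 1 \left(-4\right) = \left(-1 + \frac{5}{2}\right) - 4 = \frac{3}{2} - 4 = - \frac{5}{2}$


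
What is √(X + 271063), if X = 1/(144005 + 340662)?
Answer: 3*√7074807574862186/484667 ≈ 520.64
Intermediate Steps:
X = 1/484667 ≈ 2.0633e-6
√(X + 271063) = √(1/484667 + 271063) = √(131375291022/484667) = 3*√7074807574862186/484667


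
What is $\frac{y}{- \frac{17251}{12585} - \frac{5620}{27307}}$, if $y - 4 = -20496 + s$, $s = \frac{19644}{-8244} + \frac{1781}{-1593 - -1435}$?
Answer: $\frac{254972548740303625}{19603434989774} \approx 13007.0$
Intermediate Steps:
$s = - \frac{1482193}{108546}$ ($s = 19644 \left(- \frac{1}{8244}\right) + \frac{1781}{-1593 + 1435} = - \frac{1637}{687} + \frac{1781}{-158} = - \frac{1637}{687} + 1781 \left(- \frac{1}{158}\right) = - \frac{1637}{687} - \frac{1781}{158} = - \frac{1482193}{108546} \approx -13.655$)
$y = - \frac{2225806825}{108546}$ ($y = 4 - \frac{2226241009}{108546} = - \frac{2225806825}{108546} \approx -20506.0$)
$\frac{y}{- \frac{17251}{12585} - \frac{5620}{27307}} = - \frac{2225806825}{108546 \left(- \frac{17251}{12585} - \frac{5620}{27307}\right)} = - \frac{2225806825}{108546 \left(- \frac{541800757}{343658595}\right)} = \left(- \frac{2225806825}{108546}\right) \left(- \frac{343658595}{541800757}\right) = \frac{254972548740303625}{19603434989774}$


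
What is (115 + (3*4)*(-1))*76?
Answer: 7828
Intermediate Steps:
(115 + (3*4)*(-1))*76 = (115 + 12*(-1))*76 = (115 - 12)*76 = 103*76 = 7828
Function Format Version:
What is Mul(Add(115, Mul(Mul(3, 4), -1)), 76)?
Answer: 7828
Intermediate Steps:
Mul(Add(115, Mul(Mul(3, 4), -1)), 76) = Mul(Add(115, Mul(12, -1)), 76) = Mul(Add(115, -12), 76) = Mul(103, 76) = 7828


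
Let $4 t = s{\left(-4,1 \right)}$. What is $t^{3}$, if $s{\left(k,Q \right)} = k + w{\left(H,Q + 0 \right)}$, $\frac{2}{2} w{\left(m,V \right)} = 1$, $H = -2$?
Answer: $- \frac{27}{64} \approx -0.42188$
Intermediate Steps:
$w{\left(m,V \right)} = 1$
$s{\left(k,Q \right)} = 1 + k$ ($s{\left(k,Q \right)} = k + 1 = 1 + k$)
$t = - \frac{3}{4}$ ($t = \frac{1 - 4}{4} = \frac{1}{4} \left(-3\right) = - \frac{3}{4} \approx -0.75$)
$t^{3} = \left(- \frac{3}{4}\right)^{3} = - \frac{27}{64}$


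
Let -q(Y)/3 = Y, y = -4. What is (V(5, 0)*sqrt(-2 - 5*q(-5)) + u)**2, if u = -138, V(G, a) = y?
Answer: 17812 + 1104*I*sqrt(77) ≈ 17812.0 + 9687.6*I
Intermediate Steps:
V(G, a) = -4
q(Y) = -3*Y
(V(5, 0)*sqrt(-2 - 5*q(-5)) + u)**2 = (-4*sqrt(-2 - (-15)*(-5)) - 138)**2 = (-4*sqrt(-2 - 5*15) - 138)**2 = (-4*sqrt(-2 - 75) - 138)**2 = (-4*I*sqrt(77) - 138)**2 = (-138 - 4*I*sqrt(77))**2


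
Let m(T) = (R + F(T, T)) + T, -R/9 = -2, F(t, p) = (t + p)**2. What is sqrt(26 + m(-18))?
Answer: sqrt(1322) ≈ 36.359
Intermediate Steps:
F(t, p) = (p + t)**2
R = 18 (R = -9*(-2) = 18)
m(T) = 18 + T + 4*T**2 (m(T) = (18 + (T + T)**2) + T = (18 + (2*T)**2) + T = (18 + 4*T**2) + T = 18 + T + 4*T**2)
sqrt(26 + m(-18)) = sqrt(26 + (18 - 18 + 4*(-18)**2)) = sqrt(26 + (18 - 18 + 4*324)) = sqrt(26 + (18 - 18 + 1296)) = sqrt(26 + 1296) = sqrt(1322)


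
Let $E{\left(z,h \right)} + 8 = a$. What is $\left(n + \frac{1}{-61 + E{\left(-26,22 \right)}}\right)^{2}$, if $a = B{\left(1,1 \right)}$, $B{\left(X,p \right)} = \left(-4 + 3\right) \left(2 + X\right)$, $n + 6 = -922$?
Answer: $\frac{4464511489}{5184} \approx 8.6121 \cdot 10^{5}$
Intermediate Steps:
$n = -928$ ($n = -6 - 922 = -928$)
$B{\left(X,p \right)} = -2 - X$ ($B{\left(X,p \right)} = - (2 + X) = -2 - X$)
$a = -3$ ($a = -2 - 1 = -3$)
$E{\left(z,h \right)} = -11$ ($E{\left(z,h \right)} = -8 - 3 = -11$)
$\left(n + \frac{1}{-61 + E{\left(-26,22 \right)}}\right)^{2} = \left(-928 + \frac{1}{-61 - 11}\right)^{2} = \left(-928 + \frac{1}{-72}\right)^{2} = \left(-928 - \frac{1}{72}\right)^{2} = \left(- \frac{66817}{72}\right)^{2} = \frac{4464511489}{5184}$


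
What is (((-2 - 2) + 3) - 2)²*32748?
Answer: 294732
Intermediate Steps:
(((-2 - 2) + 3) - 2)²*32748 = ((-4 + 3) - 2)²*32748 = (-1 - 2)²*32748 = (-3)²*32748 = 9*32748 = 294732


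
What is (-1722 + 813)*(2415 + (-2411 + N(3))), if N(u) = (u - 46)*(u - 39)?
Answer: -1410768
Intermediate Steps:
N(u) = (-46 + u)*(-39 + u)
(-1722 + 813)*(2415 + (-2411 + N(3))) = (-1722 + 813)*(2415 + (-2411 + (1794 + 3² - 85*3))) = -909*(2415 + (-2411 + (1794 + 9 - 255))) = -909*(2415 + (-2411 + 1548)) = -909*(2415 - 863) = -909*1552 = -1410768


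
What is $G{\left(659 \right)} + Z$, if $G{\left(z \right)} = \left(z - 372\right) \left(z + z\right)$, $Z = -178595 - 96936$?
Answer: $102735$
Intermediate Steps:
$Z = -275531$
$G{\left(z \right)} = 2 z \left(-372 + z\right)$ ($G{\left(z \right)} = \left(-372 + z\right) 2 z = 2 z \left(-372 + z\right)$)
$G{\left(659 \right)} + Z = 2 \cdot 659 \left(-372 + 659\right) - 275531 = 2 \cdot 659 \cdot 287 - 275531 = 378266 - 275531 = 102735$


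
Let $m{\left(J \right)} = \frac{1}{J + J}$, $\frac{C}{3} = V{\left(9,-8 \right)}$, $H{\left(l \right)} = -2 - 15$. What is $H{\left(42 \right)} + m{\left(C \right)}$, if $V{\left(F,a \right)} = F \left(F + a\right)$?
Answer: $- \frac{917}{54} \approx -16.981$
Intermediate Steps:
$H{\left(l \right)} = -17$ ($H{\left(l \right)} = -2 - 15 = -17$)
$C = 27$ ($C = 3 \cdot 9 \left(9 - 8\right) = 3 \cdot 9 \cdot 1 = 3 \cdot 9 = 27$)
$m{\left(J \right)} = \frac{1}{2 J}$
$H{\left(42 \right)} + m{\left(C \right)} = -17 + \frac{1}{2 \cdot 27} = -17 + \frac{1}{2} \cdot \frac{1}{27} = -17 + \frac{1}{54} = - \frac{917}{54}$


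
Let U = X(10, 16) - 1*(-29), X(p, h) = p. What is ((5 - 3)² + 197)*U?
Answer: 7839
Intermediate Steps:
U = 39 (U = 10 - 1*(-29) = 10 + 29 = 39)
((5 - 3)² + 197)*U = ((5 - 3)² + 197)*39 = (2² + 197)*39 = (4 + 197)*39 = 201*39 = 7839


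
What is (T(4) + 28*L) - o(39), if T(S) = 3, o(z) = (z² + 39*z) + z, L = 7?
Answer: -2882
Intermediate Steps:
o(z) = z² + 40*z
(T(4) + 28*L) - o(39) = (3 + 28*7) - 39*(40 + 39) = (3 + 196) - 39*79 = 199 - 1*3081 = 199 - 3081 = -2882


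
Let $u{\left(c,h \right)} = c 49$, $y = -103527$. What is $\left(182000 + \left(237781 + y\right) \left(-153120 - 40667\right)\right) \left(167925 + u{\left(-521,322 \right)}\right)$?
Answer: $-3704645234683608$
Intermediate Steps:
$u{\left(c,h \right)} = 49 c$
$\left(182000 + \left(237781 + y\right) \left(-153120 - 40667\right)\right) \left(167925 + u{\left(-521,322 \right)}\right) = \left(182000 + \left(237781 - 103527\right) \left(-153120 - 40667\right)\right) \left(167925 + 49 \left(-521\right)\right) = \left(182000 + 134254 \left(-193787\right)\right) \left(167925 - 25529\right) = \left(182000 - 26016679898\right) 142396 = \left(-26016497898\right) 142396 = -3704645234683608$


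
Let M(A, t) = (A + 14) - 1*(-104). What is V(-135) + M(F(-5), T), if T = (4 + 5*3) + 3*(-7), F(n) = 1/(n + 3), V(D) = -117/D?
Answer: 3551/30 ≈ 118.37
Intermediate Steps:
F(n) = 1/(3 + n)
T = -2 (T = (4 + 15) - 21 = 19 - 21 = -2)
M(A, t) = 118 + A (M(A, t) = (14 + A) + 104 = 118 + A)
V(-135) + M(F(-5), T) = -117/(-135) + (118 + 1/(3 - 5)) = -117*(-1/135) + (118 + 1/(-2)) = 13/15 + (118 - 1/2) = 13/15 + 235/2 = 3551/30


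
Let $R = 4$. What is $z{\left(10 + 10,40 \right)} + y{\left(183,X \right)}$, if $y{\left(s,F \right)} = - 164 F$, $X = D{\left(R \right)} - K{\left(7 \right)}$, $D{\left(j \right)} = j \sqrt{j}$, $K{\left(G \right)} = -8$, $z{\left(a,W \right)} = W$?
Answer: $-2584$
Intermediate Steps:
$D{\left(j \right)} = j^{\frac{3}{2}}$
$X = 16$ ($X = 4^{\frac{3}{2}} - -8 = 8 + 8 = 16$)
$z{\left(10 + 10,40 \right)} + y{\left(183,X \right)} = 40 - 2624 = -2584$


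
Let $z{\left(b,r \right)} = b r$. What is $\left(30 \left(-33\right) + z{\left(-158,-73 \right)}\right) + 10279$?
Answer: $20823$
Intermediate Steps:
$\left(30 \left(-33\right) + z{\left(-158,-73 \right)}\right) + 10279 = \left(30 \left(-33\right) - -11534\right) + 10279 = \left(-990 + 11534\right) + 10279 = 10544 + 10279 = 20823$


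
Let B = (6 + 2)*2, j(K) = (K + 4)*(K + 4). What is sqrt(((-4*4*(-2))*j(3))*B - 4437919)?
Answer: I*sqrt(4412831) ≈ 2100.7*I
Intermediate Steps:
j(K) = (4 + K)**2 (j(K) = (4 + K)*(4 + K) = (4 + K)**2)
B = 16 (B = 8*2 = 16)
sqrt(((-4*4*(-2))*j(3))*B - 4437919) = sqrt(((-4*4*(-2))*(4 + 3)**2)*16 - 4437919) = sqrt((-16*(-2)*7**2)*16 - 4437919) = sqrt((32*49)*16 - 4437919) = sqrt(1568*16 - 4437919) = sqrt(25088 - 4437919) = sqrt(-4412831) = I*sqrt(4412831)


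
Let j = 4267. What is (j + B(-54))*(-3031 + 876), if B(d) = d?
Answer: -9079015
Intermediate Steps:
(j + B(-54))*(-3031 + 876) = (4267 - 54)*(-3031 + 876) = 4213*(-2155) = -9079015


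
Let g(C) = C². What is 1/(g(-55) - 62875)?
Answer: -1/59850 ≈ -1.6708e-5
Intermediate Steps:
1/(g(-55) - 62875) = 1/((-55)² - 62875) = 1/(3025 - 62875) = 1/(-59850) = -1/59850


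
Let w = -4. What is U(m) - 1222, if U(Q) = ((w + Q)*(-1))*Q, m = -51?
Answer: -4027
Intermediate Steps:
U(Q) = Q*(4 - Q) (U(Q) = ((-4 + Q)*(-1))*Q = (4 - Q)*Q = Q*(4 - Q))
U(m) - 1222 = -51*(4 - 1*(-51)) - 1222 = -51*(4 + 51) - 1222 = -51*55 - 1222 = -2805 - 1222 = -4027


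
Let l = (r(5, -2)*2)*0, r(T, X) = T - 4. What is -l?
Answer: 0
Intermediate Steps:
r(T, X) = -4 + T
l = 0 (l = ((-4 + 5)*2)*0 = (1*2)*0 = 2*0 = 0)
-l = -1*0 = 0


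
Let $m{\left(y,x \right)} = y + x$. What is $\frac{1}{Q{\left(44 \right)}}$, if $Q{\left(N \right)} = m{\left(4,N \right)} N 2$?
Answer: $\frac{1}{4224} \approx 0.00023674$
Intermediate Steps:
$m{\left(y,x \right)} = x + y$
$Q{\left(N \right)} = 2 N \left(4 + N\right)$ ($Q{\left(N \right)} = \left(N + 4\right) N 2 = \left(4 + N\right) N 2 = N \left(4 + N\right) 2 = 2 N \left(4 + N\right)$)
$\frac{1}{Q{\left(44 \right)}} = \frac{1}{2 \cdot 44 \left(4 + 44\right)} = \frac{1}{2 \cdot 44 \cdot 48} = \frac{1}{4224}$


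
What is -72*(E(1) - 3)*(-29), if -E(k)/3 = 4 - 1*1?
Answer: -25056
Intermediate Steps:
E(k) = -9 (E(k) = -3*(4 - 1*1) = -3*(4 - 1) = -3*3 = -9)
-72*(E(1) - 3)*(-29) = -72*(-9 - 3)*(-29) = -72*(-12)*(-29) = -24*(-36)*(-29) = 864*(-29) = -25056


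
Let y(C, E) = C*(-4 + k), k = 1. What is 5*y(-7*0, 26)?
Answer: 0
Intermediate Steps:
y(C, E) = -3*C (y(C, E) = C*(-4 + 1) = C*(-3) = -3*C)
5*y(-7*0, 26) = 5*(-(-21)*0) = 5*(-3*0) = 5*0 = 0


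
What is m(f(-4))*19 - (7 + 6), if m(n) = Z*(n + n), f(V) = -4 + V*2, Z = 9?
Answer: -4117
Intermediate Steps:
f(V) = -4 + 2*V
m(n) = 18*n (m(n) = 9*(n + n) = 9*(2*n) = 18*n)
m(f(-4))*19 - (7 + 6) = (18*(-4 + 2*(-4)))*19 - (7 + 6) = (18*(-4 - 8))*19 - 1*13 = (18*(-12))*19 - 13 = -216*19 - 13 = -4104 - 13 = -4117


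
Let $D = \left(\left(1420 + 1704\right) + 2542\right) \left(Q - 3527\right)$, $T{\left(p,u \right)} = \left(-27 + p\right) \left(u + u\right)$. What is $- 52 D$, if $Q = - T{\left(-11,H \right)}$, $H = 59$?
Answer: $-281962824$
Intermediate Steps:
$T{\left(p,u \right)} = 2 u \left(-27 + p\right)$ ($T{\left(p,u \right)} = \left(-27 + p\right) 2 u = 2 u \left(-27 + p\right)$)
$Q = 4484$ ($Q = - 2 \cdot 59 \left(-27 - 11\right) = - 2 \cdot 59 \left(-38\right) = \left(-1\right) \left(-4484\right) = 4484$)
$D = 5422362$ ($D = \left(\left(1420 + 1704\right) + 2542\right) \left(4484 - 3527\right) = \left(3124 + 2542\right) 957 = 5666 \cdot 957 = 5422362$)
$- 52 D = \left(-52\right) 5422362 = -281962824$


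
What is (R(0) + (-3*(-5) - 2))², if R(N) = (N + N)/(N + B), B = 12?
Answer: 169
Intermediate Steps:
R(N) = 2*N/(12 + N) (R(N) = (N + N)/(N + 12) = (2*N)/(12 + N) = 2*N/(12 + N))
(R(0) + (-3*(-5) - 2))² = (2*0/(12 + 0) + (-3*(-5) - 2))² = (2*0/12 + (15 - 2))² = (2*0*(1/12) + 13)² = (0 + 13)² = 13² = 169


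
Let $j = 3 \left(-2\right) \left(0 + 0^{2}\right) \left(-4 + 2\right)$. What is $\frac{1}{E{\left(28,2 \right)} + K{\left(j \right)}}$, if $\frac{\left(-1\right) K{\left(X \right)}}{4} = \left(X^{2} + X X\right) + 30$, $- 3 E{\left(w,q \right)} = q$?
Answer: $- \frac{3}{362} \approx -0.0082873$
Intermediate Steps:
$E{\left(w,q \right)} = - \frac{q}{3}$
$j = 0$ ($j = - 6 \left(0 + 0\right) \left(-2\right) = - 6 \cdot 0 \left(-2\right) = \left(-6\right) 0 = 0$)
$K{\left(X \right)} = -120 - 8 X^{2}$ ($K{\left(X \right)} = - 4 \left(\left(X^{2} + X X\right) + 30\right) = - 4 \left(\left(X^{2} + X^{2}\right) + 30\right) = - 4 \left(2 X^{2} + 30\right) = - 4 \left(30 + 2 X^{2}\right) = -120 - 8 X^{2}$)
$\frac{1}{E{\left(28,2 \right)} + K{\left(j \right)}} = \frac{1}{\left(- \frac{1}{3}\right) 2 - \left(120 + 8 \cdot 0^{2}\right)} = \frac{1}{- \frac{2}{3} - 120} = \frac{1}{- \frac{362}{3}} = - \frac{3}{362}$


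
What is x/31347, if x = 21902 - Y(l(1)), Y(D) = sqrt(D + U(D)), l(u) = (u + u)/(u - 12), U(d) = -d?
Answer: 21902/31347 ≈ 0.69870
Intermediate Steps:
l(u) = 2*u/(-12 + u) (l(u) = (2*u)/(-12 + u) = 2*u/(-12 + u))
Y(D) = 0 (Y(D) = sqrt(D - D) = sqrt(0) = 0)
x = 21902 (x = 21902 - 1*0 = 21902 + 0 = 21902)
x/31347 = 21902/31347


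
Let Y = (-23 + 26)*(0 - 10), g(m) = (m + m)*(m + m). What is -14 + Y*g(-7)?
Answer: -5894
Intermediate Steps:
g(m) = 4*m² (g(m) = (2*m)*(2*m) = 4*m²)
Y = -30 (Y = 3*(-10) = -30)
-14 + Y*g(-7) = -14 - 120*(-7)² = -14 - 120*49 = -14 - 30*196 = -14 - 5880 = -5894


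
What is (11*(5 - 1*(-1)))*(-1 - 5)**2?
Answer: 2376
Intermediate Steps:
(11*(5 - 1*(-1)))*(-1 - 5)**2 = (11*(5 + 1))*(-6)**2 = (11*6)*36 = 66*36 = 2376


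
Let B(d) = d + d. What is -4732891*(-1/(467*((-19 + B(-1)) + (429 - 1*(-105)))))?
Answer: 4732891/239571 ≈ 19.756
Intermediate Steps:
B(d) = 2*d
-4732891*(-1/(467*((-19 + B(-1)) + (429 - 1*(-105))))) = -4732891*(-1/(467*((-19 + 2*(-1)) + (429 - 1*(-105))))) = -4732891*(-1/(467*((-19 - 2) + (429 + 105)))) = -4732891*(-1/(467*(-21 + 534))) = -4732891/((-467*513)) = -4732891/(-239571) = -4732891*(-1/239571) = 4732891/239571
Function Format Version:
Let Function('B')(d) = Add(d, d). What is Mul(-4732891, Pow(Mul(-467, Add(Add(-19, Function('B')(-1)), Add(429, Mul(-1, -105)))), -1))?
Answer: Rational(4732891, 239571) ≈ 19.756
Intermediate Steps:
Function('B')(d) = Mul(2, d)
Mul(-4732891, Pow(Mul(-467, Add(Add(-19, Function('B')(-1)), Add(429, Mul(-1, -105)))), -1)) = Mul(-4732891, Pow(Mul(-467, Add(Add(-19, Mul(2, -1)), Add(429, Mul(-1, -105)))), -1)) = Mul(-4732891, Pow(Mul(-467, Add(Add(-19, -2), Add(429, 105))), -1)) = Mul(-4732891, Pow(Mul(-467, Add(-21, 534)), -1)) = Mul(-4732891, Pow(Mul(-467, 513), -1)) = Mul(-4732891, Pow(-239571, -1)) = Mul(-4732891, Rational(-1, 239571)) = Rational(4732891, 239571)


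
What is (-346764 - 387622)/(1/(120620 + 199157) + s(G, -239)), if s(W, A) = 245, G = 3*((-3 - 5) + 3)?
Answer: -117419875961/39172683 ≈ -2997.5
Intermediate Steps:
G = -15 (G = 3*(-8 + 3) = 3*(-5) = -15)
(-346764 - 387622)/(1/(120620 + 199157) + s(G, -239)) = (-346764 - 387622)/(1/(120620 + 199157) + 245) = -734386/(1/319777 + 245) = -734386/78345366/319777 = -734386*319777/78345366 = -117419875961/39172683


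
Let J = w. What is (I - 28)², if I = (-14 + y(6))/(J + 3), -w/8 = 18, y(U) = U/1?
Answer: 15523600/19881 ≈ 780.83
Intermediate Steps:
y(U) = U (y(U) = U*1 = U)
w = -144 (w = -8*18 = -144)
J = -144
I = 8/141 (I = (-14 + 6)/(-144 + 3) = -8/(-141) = -8*(-1/141) = 8/141 ≈ 0.056738)
(I - 28)² = (8/141 - 28)² = (-3940/141)² = 15523600/19881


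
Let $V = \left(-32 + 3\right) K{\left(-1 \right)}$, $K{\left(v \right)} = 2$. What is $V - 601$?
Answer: $-659$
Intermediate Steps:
$V = -58$ ($V = \left(-32 + 3\right) 2 = \left(-29\right) 2 = -58$)
$V - 601 = -58 - 601 = -659$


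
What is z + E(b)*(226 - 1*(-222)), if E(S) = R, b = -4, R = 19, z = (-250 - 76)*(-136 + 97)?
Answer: 21226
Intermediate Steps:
z = 12714 (z = -326*(-39) = 12714)
E(S) = 19
z + E(b)*(226 - 1*(-222)) = 12714 + 19*(226 - 1*(-222)) = 12714 + 19*(226 + 222) = 12714 + 19*448 = 12714 + 8512 = 21226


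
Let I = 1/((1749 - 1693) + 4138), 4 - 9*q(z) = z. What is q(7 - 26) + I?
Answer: 1191/466 ≈ 2.5558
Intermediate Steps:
q(z) = 4/9 - z/9
I = 1/4194 (I = 1/(56 + 4138) = 1/4194 ≈ 0.00023844)
q(7 - 26) + I = (4/9 - (7 - 26)/9) + 1/4194 = (4/9 - ⅑*(-19)) + 1/4194 = (4/9 + 19/9) + 1/4194 = 23/9 + 1/4194 = 1191/466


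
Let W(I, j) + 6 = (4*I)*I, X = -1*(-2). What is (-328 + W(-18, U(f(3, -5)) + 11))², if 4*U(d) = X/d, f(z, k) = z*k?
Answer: 925444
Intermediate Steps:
X = 2
f(z, k) = k*z
U(d) = 1/(2*d) (U(d) = (2/d)/4 = 1/(2*d))
W(I, j) = -6 + 4*I² (W(I, j) = -6 + (4*I)*I = -6 + 4*I²)
(-328 + W(-18, U(f(3, -5)) + 11))² = (-328 + (-6 + 4*(-18)²))² = (-328 + (-6 + 4*324))² = (-328 + (-6 + 1296))² = (-328 + 1290)² = 962² = 925444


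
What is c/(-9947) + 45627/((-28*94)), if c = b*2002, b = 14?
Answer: -1538255/76328 ≈ -20.153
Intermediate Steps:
c = 28028 (c = 14*2002 = 28028)
c/(-9947) + 45627/((-28*94)) = 28028/(-9947) + 45627/((-28*94)) = 28028*(-1/9947) + 45627/(-2632) = -572/203 + 45627*(-1/2632) = -572/203 - 45627/2632 = -1538255/76328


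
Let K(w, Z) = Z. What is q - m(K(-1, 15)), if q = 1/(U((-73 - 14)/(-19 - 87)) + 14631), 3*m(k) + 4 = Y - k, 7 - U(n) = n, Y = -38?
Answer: 29479385/1551541 ≈ 19.000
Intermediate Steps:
U(n) = 7 - n
m(k) = -14 - k/3 (m(k) = -4/3 + (-38 - k)/3 = -4/3 + (-38/3 - k/3) = -14 - k/3)
q = 106/1551541 (q = 1/((7 - (-73 - 14)/(-19 - 87)) + 14631) = 1/((7 - (-87)/(-106)) + 14631) = 1/((7 - (-87)*(-1)/106) + 14631) = 1/((7 - 1*87/106) + 14631) = 1/((7 - 87/106) + 14631) = 1/(655/106 + 14631) = 1/(1551541/106) = 106/1551541 ≈ 6.8319e-5)
q - m(K(-1, 15)) = 106/1551541 - (-14 - 1/3*15) = 106/1551541 - (-14 - 5) = 106/1551541 - 1*(-19) = 106/1551541 + 19 = 29479385/1551541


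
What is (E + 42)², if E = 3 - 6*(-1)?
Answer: 2601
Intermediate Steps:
E = 9 (E = 3 + 6 = 9)
(E + 42)² = (9 + 42)² = 51² = 2601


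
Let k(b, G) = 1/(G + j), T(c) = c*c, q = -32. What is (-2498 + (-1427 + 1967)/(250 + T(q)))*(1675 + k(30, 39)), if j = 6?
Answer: -17131414208/4095 ≈ -4.1835e+6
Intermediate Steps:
T(c) = c²
k(b, G) = 1/(6 + G) (k(b, G) = 1/(G + 6) = 1/(6 + G))
(-2498 + (-1427 + 1967)/(250 + T(q)))*(1675 + k(30, 39)) = (-2498 + (-1427 + 1967)/(250 + (-32)²))*(1675 + 1/(6 + 39)) = (-2498 + 540/(250 + 1024))*(1675 + 1/45) = (-2498 + 540/1274)*(1675 + 1/45) = (-2498 + 540*(1/1274))*(75376/45) = (-2498 + 270/637)*(75376/45) = -1590956/637*75376/45 = -17131414208/4095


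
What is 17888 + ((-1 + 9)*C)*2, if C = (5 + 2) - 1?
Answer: 17984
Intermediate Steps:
C = 6 (C = 7 - 1 = 6)
17888 + ((-1 + 9)*C)*2 = 17888 + ((-1 + 9)*6)*2 = 17888 + (8*6)*2 = 17888 + 48*2 = 17888 + 96 = 17984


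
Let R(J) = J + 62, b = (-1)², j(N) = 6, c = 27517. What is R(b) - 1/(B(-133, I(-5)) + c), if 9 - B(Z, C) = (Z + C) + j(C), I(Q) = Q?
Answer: 1742453/27658 ≈ 63.000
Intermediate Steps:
B(Z, C) = 3 - C - Z (B(Z, C) = 9 - ((Z + C) + 6) = 9 - ((C + Z) + 6) = 9 - (6 + C + Z) = 9 + (-6 - C - Z) = 3 - C - Z)
b = 1
R(J) = 62 + J
R(b) - 1/(B(-133, I(-5)) + c) = (62 + 1) - 1/((3 - 1*(-5) - 1*(-133)) + 27517) = 63 - 1/((3 + 5 + 133) + 27517) = 63 - 1/(141 + 27517) = 63 - 1/27658 = 1742453/27658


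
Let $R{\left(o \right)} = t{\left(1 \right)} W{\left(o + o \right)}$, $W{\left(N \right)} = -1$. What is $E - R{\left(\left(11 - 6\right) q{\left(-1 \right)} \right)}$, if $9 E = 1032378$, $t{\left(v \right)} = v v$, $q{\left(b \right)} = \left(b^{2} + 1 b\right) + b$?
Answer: $\frac{344129}{3} \approx 1.1471 \cdot 10^{5}$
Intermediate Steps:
$q{\left(b \right)} = b^{2} + 2 b$ ($q{\left(b \right)} = \left(b^{2} + b\right) + b = \left(b + b^{2}\right) + b = b^{2} + 2 b$)
$t{\left(v \right)} = v^{2}$
$E = \frac{344126}{3}$ ($E = \frac{1}{9} \cdot 1032378 = \frac{344126}{3} \approx 1.1471 \cdot 10^{5}$)
$R{\left(o \right)} = -1$ ($R{\left(o \right)} = 1^{2} \left(-1\right) = 1 \left(-1\right) = -1$)
$E - R{\left(\left(11 - 6\right) q{\left(-1 \right)} \right)} = \frac{344126}{3} - -1 = \frac{344126}{3} + 1 = \frac{344129}{3}$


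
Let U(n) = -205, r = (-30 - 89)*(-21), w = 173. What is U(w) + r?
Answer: 2294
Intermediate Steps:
r = 2499 (r = -119*(-21) = 2499)
U(w) + r = -205 + 2499 = 2294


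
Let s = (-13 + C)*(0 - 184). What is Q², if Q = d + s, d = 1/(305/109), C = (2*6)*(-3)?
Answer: 7562439500121/93025 ≈ 8.1295e+7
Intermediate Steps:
C = -36 (C = 12*(-3) = -36)
d = 109/305 (d = 1/(305*(1/109)) = 1/(305/109) = 109/305 ≈ 0.35738)
s = 9016 (s = (-13 - 36)*(0 - 184) = -49*(-184) = 9016)
Q = 2749989/305 (Q = 109/305 + 9016 = 2749989/305 ≈ 9016.4)
Q² = (2749989/305)² = 7562439500121/93025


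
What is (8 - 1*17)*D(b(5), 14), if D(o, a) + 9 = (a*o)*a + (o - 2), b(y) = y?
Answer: -8766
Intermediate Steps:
D(o, a) = -11 + o + o*a² (D(o, a) = -9 + ((a*o)*a + (o - 2)) = -9 + (o*a² + (-2 + o)) = -9 + (-2 + o + o*a²) = -11 + o + o*a²)
(8 - 1*17)*D(b(5), 14) = (8 - 1*17)*(-11 + 5 + 5*14²) = (8 - 17)*(-11 + 5 + 5*196) = -9*(-11 + 5 + 980) = -9*974 = -8766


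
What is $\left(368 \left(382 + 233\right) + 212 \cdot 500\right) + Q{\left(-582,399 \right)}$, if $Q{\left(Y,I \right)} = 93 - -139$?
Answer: $332552$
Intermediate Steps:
$Q{\left(Y,I \right)} = 232$ ($Q{\left(Y,I \right)} = 93 + 139 = 232$)
$\left(368 \left(382 + 233\right) + 212 \cdot 500\right) + Q{\left(-582,399 \right)} = \left(368 \left(382 + 233\right) + 212 \cdot 500\right) + 232 = \left(368 \cdot 615 + 106000\right) + 232 = \left(226320 + 106000\right) + 232 = 332320 + 232 = 332552$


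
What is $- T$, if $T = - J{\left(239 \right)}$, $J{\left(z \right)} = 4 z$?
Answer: $956$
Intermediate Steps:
$T = -956$ ($T = - 4 \cdot 239 = \left(-1\right) 956 = -956$)
$- T = \left(-1\right) \left(-956\right) = 956$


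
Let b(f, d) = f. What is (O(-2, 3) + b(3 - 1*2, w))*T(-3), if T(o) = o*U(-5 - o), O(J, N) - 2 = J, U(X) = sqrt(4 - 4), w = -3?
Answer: 0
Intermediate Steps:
U(X) = 0 (U(X) = sqrt(0) = 0)
O(J, N) = 2 + J
T(o) = 0 (T(o) = o*0 = 0)
(O(-2, 3) + b(3 - 1*2, w))*T(-3) = ((2 - 2) + (3 - 1*2))*0 = (0 + (3 - 2))*0 = (0 + 1)*0 = 1*0 = 0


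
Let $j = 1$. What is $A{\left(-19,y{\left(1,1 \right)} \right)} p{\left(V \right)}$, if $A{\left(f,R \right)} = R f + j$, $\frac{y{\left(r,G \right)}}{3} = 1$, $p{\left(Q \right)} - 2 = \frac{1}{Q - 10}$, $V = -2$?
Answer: $- \frac{322}{3} \approx -107.33$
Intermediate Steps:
$p{\left(Q \right)} = 2 + \frac{1}{-10 + Q}$ ($p{\left(Q \right)} = 2 + \frac{1}{Q - 10} = 2 + \frac{1}{-10 + Q}$)
$y{\left(r,G \right)} = 3$ ($y{\left(r,G \right)} = 3 \cdot 1 = 3$)
$A{\left(f,R \right)} = 1 + R f$ ($A{\left(f,R \right)} = R f + 1 = 1 + R f$)
$A{\left(-19,y{\left(1,1 \right)} \right)} p{\left(V \right)} = \left(1 + 3 \left(-19\right)\right) \frac{-19 + 2 \left(-2\right)}{-10 - 2} = \left(1 - 57\right) \frac{-19 - 4}{-12} = - 56 \left(\left(- \frac{1}{12}\right) \left(-23\right)\right) = \left(-56\right) \frac{23}{12} = - \frac{322}{3}$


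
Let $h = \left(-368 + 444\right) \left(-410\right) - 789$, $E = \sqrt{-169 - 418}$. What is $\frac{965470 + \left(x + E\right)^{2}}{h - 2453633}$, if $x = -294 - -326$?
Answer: $- \frac{965907}{2485582} - \frac{32 i \sqrt{587}}{1242791} \approx -0.3886 - 0.00062384 i$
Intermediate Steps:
$E = i \sqrt{587}$ ($E = \sqrt{-587} = i \sqrt{587} \approx 24.228 i$)
$x = 32$ ($x = -294 + 326 = 32$)
$h = -31949$ ($h = 76 \left(-410\right) - 789 = -31160 - 789 = -31949$)
$\frac{965470 + \left(x + E\right)^{2}}{h - 2453633} = \frac{965470 + \left(32 + i \sqrt{587}\right)^{2}}{-31949 - 2453633} = \frac{965470 + \left(32 + i \sqrt{587}\right)^{2}}{-2485582} = \left(965470 + \left(32 + i \sqrt{587}\right)^{2}\right) \left(- \frac{1}{2485582}\right) = - \frac{43885}{112981} - \frac{\left(32 + i \sqrt{587}\right)^{2}}{2485582}$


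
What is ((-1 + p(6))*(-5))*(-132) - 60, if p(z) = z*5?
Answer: 19080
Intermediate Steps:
p(z) = 5*z
((-1 + p(6))*(-5))*(-132) - 60 = ((-1 + 5*6)*(-5))*(-132) - 60 = ((-1 + 30)*(-5))*(-132) - 60 = (29*(-5))*(-132) - 60 = -145*(-132) - 60 = 19140 - 60 = 19080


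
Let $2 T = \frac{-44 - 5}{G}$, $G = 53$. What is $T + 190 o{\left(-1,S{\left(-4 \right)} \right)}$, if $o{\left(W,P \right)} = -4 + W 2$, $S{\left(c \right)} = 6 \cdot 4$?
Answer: $- \frac{120889}{106} \approx -1140.5$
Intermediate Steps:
$S{\left(c \right)} = 24$
$o{\left(W,P \right)} = -4 + 2 W$
$T = - \frac{49}{106}$ ($T = \frac{\left(-44 - 5\right) \frac{1}{53}}{2} = \frac{\left(-49\right) \frac{1}{53}}{2} = \frac{1}{2} \left(- \frac{49}{53}\right) = - \frac{49}{106} \approx -0.46226$)
$T + 190 o{\left(-1,S{\left(-4 \right)} \right)} = - \frac{49}{106} + 190 \left(-4 + 2 \left(-1\right)\right) = - \frac{49}{106} + 190 \left(-4 - 2\right) = - \frac{49}{106} + 190 \left(-6\right) = - \frac{49}{106} - 1140 = - \frac{120889}{106}$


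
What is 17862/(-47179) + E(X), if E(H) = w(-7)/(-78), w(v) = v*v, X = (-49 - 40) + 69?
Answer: -3705007/3679962 ≈ -1.0068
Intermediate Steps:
X = -20 (X = -89 + 69 = -20)
w(v) = v**2
E(H) = -49/78 (E(H) = (-7)**2/(-78) = 49*(-1/78) = -49/78)
17862/(-47179) + E(X) = 17862/(-47179) - 49/78 = 17862*(-1/47179) - 49/78 = -17862/47179 - 49/78 = -3705007/3679962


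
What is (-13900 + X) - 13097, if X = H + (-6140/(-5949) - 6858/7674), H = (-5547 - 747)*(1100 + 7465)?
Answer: -410379876970144/7608771 ≈ -5.3935e+7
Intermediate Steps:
H = -53908110 (H = -6294*8565 = -53908110)
X = -410174462979457/7608771 (X = -53908110 + (-6140/(-5949) - 6858/7674) = -53908110 + (-6140*(-1/5949) - 6858*1/7674) = -53908110 + (6140/5949 - 1143/1279) = -53908110 + 1053353/7608771 = -410174462979457/7608771 ≈ -5.3908e+7)
(-13900 + X) - 13097 = (-13900 - 410174462979457/7608771) - 13097 = -410280224896357/7608771 - 13097 = -410379876970144/7608771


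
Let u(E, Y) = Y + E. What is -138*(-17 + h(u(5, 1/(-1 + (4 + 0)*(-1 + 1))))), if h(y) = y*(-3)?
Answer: 4002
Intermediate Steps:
u(E, Y) = E + Y
h(y) = -3*y
-138*(-17 + h(u(5, 1/(-1 + (4 + 0)*(-1 + 1))))) = -138*(-17 - 3*(5 + 1/(-1 + (4 + 0)*(-1 + 1)))) = -138*(-17 - 3*(5 + 1/(-1 + 4*0))) = -138*(-17 - 3*(5 + 1/(-1 + 0))) = -138*(-17 - 3*(5 + 1/(-1))) = -138*(-17 - 3*(5 - 1)) = -138*(-17 - 3*4) = -138*(-17 - 12) = -138*(-29) = 4002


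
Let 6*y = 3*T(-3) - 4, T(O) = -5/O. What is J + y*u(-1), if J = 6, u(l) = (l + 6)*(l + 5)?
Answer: 28/3 ≈ 9.3333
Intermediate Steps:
u(l) = (5 + l)*(6 + l) (u(l) = (6 + l)*(5 + l) = (5 + l)*(6 + l))
y = ⅙ (y = (3*(-5/(-3)) - 4)/6 = (3*(-5*(-⅓)) - 4)/6 = (3*(5/3) - 4)/6 = (5 - 4)/6 = (⅙)*1 = ⅙ ≈ 0.16667)
J + y*u(-1) = 6 + (30 + (-1)² + 11*(-1))/6 = 6 + (30 + 1 - 11)/6 = 6 + (⅙)*20 = 6 + 10/3 = 28/3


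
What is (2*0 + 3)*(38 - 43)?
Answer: -15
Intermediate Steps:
(2*0 + 3)*(38 - 43) = (0 + 3)*(-5) = 3*(-5) = -15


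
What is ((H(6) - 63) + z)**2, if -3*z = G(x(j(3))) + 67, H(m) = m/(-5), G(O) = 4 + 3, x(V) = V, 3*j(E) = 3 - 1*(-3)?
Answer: 1776889/225 ≈ 7897.3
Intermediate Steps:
j(E) = 2 (j(E) = (3 - 1*(-3))/3 = (3 + 3)/3 = (1/3)*6 = 2)
G(O) = 7
H(m) = -m/5 (H(m) = m*(-1/5) = -m/5)
z = -74/3 (z = -(7 + 67)/3 = -1/3*74 = -74/3 ≈ -24.667)
((H(6) - 63) + z)**2 = ((-1/5*6 - 63) - 74/3)**2 = ((-6/5 - 63) - 74/3)**2 = (-321/5 - 74/3)**2 = (-1333/15)**2 = 1776889/225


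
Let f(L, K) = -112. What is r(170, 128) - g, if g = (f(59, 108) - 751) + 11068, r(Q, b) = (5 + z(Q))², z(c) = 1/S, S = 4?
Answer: -162839/16 ≈ -10177.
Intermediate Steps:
z(c) = ¼ (z(c) = 1/4 = ¼)
r(Q, b) = 441/16 (r(Q, b) = (5 + ¼)² = (21/4)² = 441/16)
g = 10205 (g = (-112 - 751) + 11068 = -863 + 11068 = 10205)
r(170, 128) - g = 441/16 - 1*10205 = 441/16 - 10205 = -162839/16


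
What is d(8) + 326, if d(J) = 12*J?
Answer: 422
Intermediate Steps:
d(8) + 326 = 12*8 + 326 = 96 + 326 = 422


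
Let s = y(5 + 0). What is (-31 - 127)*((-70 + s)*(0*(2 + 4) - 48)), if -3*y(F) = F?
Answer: -543520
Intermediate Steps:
y(F) = -F/3
s = -5/3 (s = -(5 + 0)/3 = -1/3*5 = -5/3 ≈ -1.6667)
(-31 - 127)*((-70 + s)*(0*(2 + 4) - 48)) = (-31 - 127)*((-70 - 5/3)*(0*(2 + 4) - 48)) = -(-33970)*(0*6 - 48)/3 = -(-33970)*(0 - 48)/3 = -(-33970)*(-48)/3 = -158*3440 = -543520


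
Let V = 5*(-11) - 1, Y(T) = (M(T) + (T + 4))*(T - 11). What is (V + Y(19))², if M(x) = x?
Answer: 78400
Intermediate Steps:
Y(T) = (-11 + T)*(4 + 2*T) (Y(T) = (T + (T + 4))*(T - 11) = (T + (4 + T))*(-11 + T) = (4 + 2*T)*(-11 + T) = (-11 + T)*(4 + 2*T))
V = -56 (V = -55 - 1 = -56)
(V + Y(19))² = (-56 + (-44 - 18*19 + 2*19²))² = (-56 + (-44 - 342 + 2*361))² = (-56 + (-44 - 342 + 722))² = (-56 + 336)² = 280² = 78400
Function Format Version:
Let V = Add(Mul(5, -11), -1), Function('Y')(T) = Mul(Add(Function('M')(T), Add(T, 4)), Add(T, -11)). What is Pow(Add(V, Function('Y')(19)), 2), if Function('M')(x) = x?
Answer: 78400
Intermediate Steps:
Function('Y')(T) = Mul(Add(-11, T), Add(4, Mul(2, T))) (Function('Y')(T) = Mul(Add(T, Add(T, 4)), Add(T, -11)) = Mul(Add(T, Add(4, T)), Add(-11, T)) = Mul(Add(4, Mul(2, T)), Add(-11, T)) = Mul(Add(-11, T), Add(4, Mul(2, T))))
V = -56 (V = Add(-55, -1) = -56)
Pow(Add(V, Function('Y')(19)), 2) = Pow(Add(-56, Add(-44, Mul(-18, 19), Mul(2, Pow(19, 2)))), 2) = Pow(Add(-56, Add(-44, -342, Mul(2, 361))), 2) = Pow(Add(-56, Add(-44, -342, 722)), 2) = Pow(Add(-56, 336), 2) = Pow(280, 2) = 78400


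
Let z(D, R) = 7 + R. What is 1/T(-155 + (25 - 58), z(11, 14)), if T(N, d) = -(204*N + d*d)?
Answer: 1/37911 ≈ 2.6378e-5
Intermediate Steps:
T(N, d) = -d² - 204*N (T(N, d) = -(204*N + d²) = -(d² + 204*N) = -d² - 204*N)
1/T(-155 + (25 - 58), z(11, 14)) = 1/(-(7 + 14)² - 204*(-155 + (25 - 58))) = 1/(-1*21² - 204*(-155 - 33)) = 1/(-1*441 - 204*(-188)) = 1/(-441 + 38352) = 1/37911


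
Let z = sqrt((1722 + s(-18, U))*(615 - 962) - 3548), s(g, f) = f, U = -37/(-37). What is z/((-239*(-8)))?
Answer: I*sqrt(601429)/1912 ≈ 0.40561*I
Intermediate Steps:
U = 1 (U = -37*(-1/37) = 1)
z = I*sqrt(601429) (z = sqrt((1722 + 1)*(615 - 962) - 3548) = sqrt(1723*(-347) - 3548) = sqrt(-597881 - 3548) = sqrt(-601429) = I*sqrt(601429) ≈ 775.52*I)
z/((-239*(-8))) = (I*sqrt(601429))/((-239*(-8))) = (I*sqrt(601429))/1912 = (I*sqrt(601429))*(1/1912) = I*sqrt(601429)/1912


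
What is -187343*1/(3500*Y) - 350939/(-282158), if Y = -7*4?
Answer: 43626174097/13825742000 ≈ 3.1554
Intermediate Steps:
Y = -28
-187343*1/(3500*Y) - 350939/(-282158) = -187343/(-28*(-70)*(-50)) - 350939/(-282158) = -187343/(1960*(-50)) - 350939*(-1/282158) = -187343/(-98000) + 350939/282158 = -187343*(-1/98000) + 350939/282158 = 187343/98000 + 350939/282158 = 43626174097/13825742000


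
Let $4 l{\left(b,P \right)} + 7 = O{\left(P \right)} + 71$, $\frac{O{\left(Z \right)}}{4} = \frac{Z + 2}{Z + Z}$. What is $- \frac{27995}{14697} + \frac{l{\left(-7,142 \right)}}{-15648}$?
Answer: $- \frac{36525697}{19164888} \approx -1.9059$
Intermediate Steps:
$O{\left(Z \right)} = \frac{2 \left(2 + Z\right)}{Z}$ ($O{\left(Z \right)} = 4 \frac{Z + 2}{Z + Z} = 4 \frac{2 + Z}{2 Z} = \frac{2 \left(2 + Z\right)}{Z}$)
$l{\left(b,P \right)} = \frac{33}{2} + \frac{1}{P}$ ($l{\left(b,P \right)} = - \frac{7}{4} + \frac{\left(2 + \frac{4}{P}\right) + 71}{4} = - \frac{7}{4} + \frac{73 + \frac{4}{P}}{4} = - \frac{7}{4} + \left(\frac{73}{4} + \frac{1}{P}\right) = \frac{33}{2} + \frac{1}{P}$)
$- \frac{27995}{14697} + \frac{l{\left(-7,142 \right)}}{-15648} = - \frac{27995}{14697} + \frac{\frac{33}{2} + \frac{1}{142}}{-15648} = \left(-27995\right) \frac{1}{14697} + \left(\frac{33}{2} + \frac{1}{142}\right) \left(- \frac{1}{15648}\right) = - \frac{27995}{14697} + \frac{1172}{71} \left(- \frac{1}{15648}\right) = - \frac{27995}{14697} - \frac{293}{277752} = - \frac{36525697}{19164888}$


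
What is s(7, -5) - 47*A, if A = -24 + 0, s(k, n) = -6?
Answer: 1122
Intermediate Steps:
A = -24
s(7, -5) - 47*A = -6 - 47*(-24) = -6 + 1128 = 1122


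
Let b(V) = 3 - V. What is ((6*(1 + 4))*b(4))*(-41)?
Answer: 1230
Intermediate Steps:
((6*(1 + 4))*b(4))*(-41) = ((6*(1 + 4))*(3 - 1*4))*(-41) = ((6*5)*(3 - 4))*(-41) = (30*(-1))*(-41) = -30*(-41) = 1230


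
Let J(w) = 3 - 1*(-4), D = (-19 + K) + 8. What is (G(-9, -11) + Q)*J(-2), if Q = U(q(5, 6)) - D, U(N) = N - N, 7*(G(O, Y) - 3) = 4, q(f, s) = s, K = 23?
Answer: -59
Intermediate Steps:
G(O, Y) = 25/7 (G(O, Y) = 3 + (1/7)*4 = 3 + 4/7 = 25/7)
U(N) = 0
D = 12 (D = (-19 + 23) + 8 = 4 + 8 = 12)
J(w) = 7 (J(w) = 3 + 4 = 7)
Q = -12 (Q = 0 - 1*12 = 0 - 12 = -12)
(G(-9, -11) + Q)*J(-2) = (25/7 - 12)*7 = -59/7*7 = -59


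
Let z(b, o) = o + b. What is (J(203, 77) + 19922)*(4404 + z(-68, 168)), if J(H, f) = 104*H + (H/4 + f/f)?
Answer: 185050218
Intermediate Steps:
J(H, f) = 1 + 417*H/4 (J(H, f) = 104*H + (H*(1/4) + 1) = 104*H + (H/4 + 1) = 104*H + (1 + H/4) = 1 + 417*H/4)
z(b, o) = b + o
(J(203, 77) + 19922)*(4404 + z(-68, 168)) = ((1 + (417/4)*203) + 19922)*(4404 + (-68 + 168)) = ((1 + 84651/4) + 19922)*(4404 + 100) = (84655/4 + 19922)*4504 = (164343/4)*4504 = 185050218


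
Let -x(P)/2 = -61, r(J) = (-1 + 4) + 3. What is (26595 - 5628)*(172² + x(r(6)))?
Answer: 622845702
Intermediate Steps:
r(J) = 6 (r(J) = 3 + 3 = 6)
x(P) = 122 (x(P) = -2*(-61) = 122)
(26595 - 5628)*(172² + x(r(6))) = (26595 - 5628)*(172² + 122) = 20967*(29584 + 122) = 20967*29706 = 622845702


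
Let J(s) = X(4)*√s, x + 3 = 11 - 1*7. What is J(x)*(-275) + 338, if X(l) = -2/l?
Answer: 951/2 ≈ 475.50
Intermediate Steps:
x = 1 (x = -3 + (11 - 1*7) = -3 + (11 - 7) = -3 + 4 = 1)
J(s) = -√s/2 (J(s) = (-2/4)*√s = (-2*¼)*√s = -√s/2)
J(x)*(-275) + 338 = -√1/2*(-275) + 338 = -½*1*(-275) + 338 = -½*(-275) + 338 = 275/2 + 338 = 951/2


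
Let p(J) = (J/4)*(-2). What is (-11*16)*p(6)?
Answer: 528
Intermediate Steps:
p(J) = -J/2 (p(J) = (J*(¼))*(-2) = (J/4)*(-2) = -J/2)
(-11*16)*p(6) = (-11*16)*(-½*6) = -176*(-3) = 528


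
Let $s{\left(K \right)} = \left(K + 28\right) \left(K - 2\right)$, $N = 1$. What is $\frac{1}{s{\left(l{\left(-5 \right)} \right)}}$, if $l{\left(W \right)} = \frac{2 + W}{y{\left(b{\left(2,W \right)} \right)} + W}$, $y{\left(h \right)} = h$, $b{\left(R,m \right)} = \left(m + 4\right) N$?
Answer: $- \frac{4}{171} \approx -0.023392$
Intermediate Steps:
$b{\left(R,m \right)} = 4 + m$ ($b{\left(R,m \right)} = \left(m + 4\right) 1 = \left(4 + m\right) 1 = 4 + m$)
$l{\left(W \right)} = \frac{2 + W}{4 + 2 W}$ ($l{\left(W \right)} = \frac{2 + W}{\left(4 + W\right) + W} = \frac{2 + W}{4 + 2 W}$)
$s{\left(K \right)} = \left(-2 + K\right) \left(28 + K\right)$ ($s{\left(K \right)} = \left(28 + K\right) \left(-2 + K\right) = \left(-2 + K\right) \left(28 + K\right)$)
$\frac{1}{s{\left(l{\left(-5 \right)} \right)}} = \frac{1}{-56 + \left(\frac{1}{2}\right)^{2} + 26 \cdot \frac{1}{2}} = \frac{1}{-56 + \frac{1}{4} + 13} = \frac{1}{- \frac{171}{4}} = - \frac{4}{171}$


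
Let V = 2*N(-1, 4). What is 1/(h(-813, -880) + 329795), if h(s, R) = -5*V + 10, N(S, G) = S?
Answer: 1/329815 ≈ 3.0320e-6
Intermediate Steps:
V = -2 (V = 2*(-1) = -2)
h(s, R) = 20 (h(s, R) = -5*(-2) + 10 = 10 + 10 = 20)
1/(h(-813, -880) + 329795) = 1/(20 + 329795) = 1/329815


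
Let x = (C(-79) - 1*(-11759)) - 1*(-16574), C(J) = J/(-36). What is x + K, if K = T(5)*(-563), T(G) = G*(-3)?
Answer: 1324087/36 ≈ 36780.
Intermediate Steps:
C(J) = -J/36 (C(J) = J*(-1/36) = -J/36)
T(G) = -3*G
x = 1020067/36 (x = (-1/36*(-79) - 1*(-11759)) - 1*(-16574) = (79/36 + 11759) + 16574 = 423403/36 + 16574 = 1020067/36 ≈ 28335.)
K = 8445 (K = -3*5*(-563) = -15*(-563) = 8445)
x + K = 1020067/36 + 8445 = 1324087/36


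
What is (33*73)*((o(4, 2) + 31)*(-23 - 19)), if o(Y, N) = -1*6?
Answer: -2529450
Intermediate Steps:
o(Y, N) = -6
(33*73)*((o(4, 2) + 31)*(-23 - 19)) = (33*73)*((-6 + 31)*(-23 - 19)) = 2409*(25*(-42)) = 2409*(-1050) = -2529450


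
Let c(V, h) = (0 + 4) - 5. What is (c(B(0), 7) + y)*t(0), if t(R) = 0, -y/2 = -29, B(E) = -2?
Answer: 0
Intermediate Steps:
c(V, h) = -1 (c(V, h) = 4 - 5 = -1)
y = 58 (y = -2*(-29) = 58)
(c(B(0), 7) + y)*t(0) = (-1 + 58)*0 = 57*0 = 0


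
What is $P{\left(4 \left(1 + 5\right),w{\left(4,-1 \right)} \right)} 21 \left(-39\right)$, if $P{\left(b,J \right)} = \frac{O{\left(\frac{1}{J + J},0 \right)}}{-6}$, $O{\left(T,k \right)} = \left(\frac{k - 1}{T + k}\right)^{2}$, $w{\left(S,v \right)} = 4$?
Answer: $8736$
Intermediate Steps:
$O{\left(T,k \right)} = \frac{\left(-1 + k\right)^{2}}{\left(T + k\right)^{2}}$ ($O{\left(T,k \right)} = \left(\frac{-1 + k}{T + k}\right)^{2} = \frac{\left(-1 + k\right)^{2}}{\left(T + k\right)^{2}}$)
$P{\left(b,J \right)} = - \frac{2 J^{2}}{3}$ ($P{\left(b,J \right)} = \frac{\left(-1 + 0\right)^{2} \frac{1}{\left(\frac{1}{J + J} + 0\right)^{2}}}{-6} = \frac{\left(-1\right)^{2}}{\left(\frac{1}{2 J} + 0\right)^{2}} \left(- \frac{1}{6}\right) = 1 \frac{1}{\left(\frac{1}{2 J} + 0\right)^{2}} \left(- \frac{1}{6}\right) = 1 \frac{1}{\frac{1}{4} \frac{1}{J^{2}}} \left(- \frac{1}{6}\right) = 1 \cdot 4 J^{2} \left(- \frac{1}{6}\right) = 4 J^{2} \left(- \frac{1}{6}\right) = - \frac{2 J^{2}}{3}$)
$P{\left(4 \left(1 + 5\right),w{\left(4,-1 \right)} \right)} 21 \left(-39\right) = - \frac{2 \cdot 4^{2}}{3} \cdot 21 \left(-39\right) = \left(- \frac{2}{3}\right) 16 \cdot 21 \left(-39\right) = \left(- \frac{32}{3}\right) 21 \left(-39\right) = \left(-224\right) \left(-39\right) = 8736$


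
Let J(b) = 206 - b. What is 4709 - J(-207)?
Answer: 4296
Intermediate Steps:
4709 - J(-207) = 4709 - (206 - 1*(-207)) = 4709 - (206 + 207) = 4709 - 1*413 = 4709 - 413 = 4296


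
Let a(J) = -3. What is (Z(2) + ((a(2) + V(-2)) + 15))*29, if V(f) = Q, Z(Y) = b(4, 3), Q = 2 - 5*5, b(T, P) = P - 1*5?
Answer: -377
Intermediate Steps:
b(T, P) = -5 + P (b(T, P) = P - 5 = -5 + P)
Q = -23 (Q = 2 - 25 = -23)
Z(Y) = -2 (Z(Y) = -5 + 3 = -2)
V(f) = -23
(Z(2) + ((a(2) + V(-2)) + 15))*29 = (-2 + ((-3 - 23) + 15))*29 = (-2 + (-26 + 15))*29 = (-2 - 11)*29 = -13*29 = -377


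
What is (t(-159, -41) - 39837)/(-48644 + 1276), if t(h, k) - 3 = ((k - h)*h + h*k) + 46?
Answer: 52031/47368 ≈ 1.0984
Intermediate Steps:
t(h, k) = 49 + h*k + h*(k - h) (t(h, k) = 3 + (((k - h)*h + h*k) + 46) = 3 + ((h*(k - h) + h*k) + 46) = 3 + ((h*k + h*(k - h)) + 46) = 3 + (46 + h*k + h*(k - h)) = 49 + h*k + h*(k - h))
(t(-159, -41) - 39837)/(-48644 + 1276) = ((49 - 1*(-159)**2 + 2*(-159)*(-41)) - 39837)/(-48644 + 1276) = ((49 - 1*25281 + 13038) - 39837)/(-47368) = ((49 - 25281 + 13038) - 39837)*(-1/47368) = (-12194 - 39837)*(-1/47368) = -52031*(-1/47368) = 52031/47368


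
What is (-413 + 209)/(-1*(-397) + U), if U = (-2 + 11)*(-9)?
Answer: -51/79 ≈ -0.64557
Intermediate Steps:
U = -81 (U = 9*(-9) = -81)
(-413 + 209)/(-1*(-397) + U) = (-413 + 209)/(-1*(-397) - 81) = -204/(397 - 81) = -204/316 = -204*1/316 = -51/79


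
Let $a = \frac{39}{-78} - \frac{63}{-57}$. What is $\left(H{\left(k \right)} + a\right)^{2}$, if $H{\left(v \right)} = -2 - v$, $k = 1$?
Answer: $\frac{8281}{1444} \approx 5.7348$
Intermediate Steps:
$a = \frac{23}{38}$ ($a = 39 \left(- \frac{1}{78}\right) - - \frac{21}{19} = - \frac{1}{2} + \frac{21}{19} = \frac{23}{38} \approx 0.60526$)
$\left(H{\left(k \right)} + a\right)^{2} = \left(\left(-2 - 1\right) + \frac{23}{38}\right)^{2} = \left(-3 + \frac{23}{38}\right)^{2} = \left(- \frac{91}{38}\right)^{2} = \frac{8281}{1444}$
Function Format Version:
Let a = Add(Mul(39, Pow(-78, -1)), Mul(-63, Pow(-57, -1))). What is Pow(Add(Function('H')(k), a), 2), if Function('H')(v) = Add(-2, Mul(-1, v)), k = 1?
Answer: Rational(8281, 1444) ≈ 5.7348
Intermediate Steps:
a = Rational(23, 38) (a = Add(Mul(39, Rational(-1, 78)), Mul(-63, Rational(-1, 57))) = Add(Rational(-1, 2), Rational(21, 19)) = Rational(23, 38) ≈ 0.60526)
Pow(Add(Function('H')(k), a), 2) = Pow(Add(Add(-2, Mul(-1, 1)), Rational(23, 38)), 2) = Pow(Add(Add(-2, -1), Rational(23, 38)), 2) = Pow(Add(-3, Rational(23, 38)), 2) = Pow(Rational(-91, 38), 2) = Rational(8281, 1444)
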